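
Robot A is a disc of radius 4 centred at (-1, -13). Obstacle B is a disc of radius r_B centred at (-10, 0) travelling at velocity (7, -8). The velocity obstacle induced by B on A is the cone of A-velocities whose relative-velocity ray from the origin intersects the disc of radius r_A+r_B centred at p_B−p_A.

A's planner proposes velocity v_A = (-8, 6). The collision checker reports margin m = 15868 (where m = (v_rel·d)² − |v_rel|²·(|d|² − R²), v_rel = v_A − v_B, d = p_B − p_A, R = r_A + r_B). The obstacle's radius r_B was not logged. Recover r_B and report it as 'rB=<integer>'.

m = 15868
d = (-9, 13);  v_rel = (-15, 14),  |v_rel|² = 421
v_rel×d = (-15)·(13) − (14)·(-9) = -69
since m = R²·421 − (-69)²:  R² = (4761 + 15868) / 421 = 49
R = √49 = 7  ⇒  r_B = 7 − 4 = 3

rB=3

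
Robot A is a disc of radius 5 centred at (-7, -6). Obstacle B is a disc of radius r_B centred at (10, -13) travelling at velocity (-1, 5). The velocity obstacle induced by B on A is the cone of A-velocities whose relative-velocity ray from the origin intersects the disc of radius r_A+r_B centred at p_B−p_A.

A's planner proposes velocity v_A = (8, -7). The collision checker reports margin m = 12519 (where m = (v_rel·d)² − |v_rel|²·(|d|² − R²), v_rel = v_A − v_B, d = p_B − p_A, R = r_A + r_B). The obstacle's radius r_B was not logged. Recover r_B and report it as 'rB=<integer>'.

m = 12519
d = (17, -7);  v_rel = (9, -12),  |v_rel|² = 225
v_rel×d = (9)·(-7) − (-12)·(17) = 141
since m = R²·225 − 141²:  R² = (19881 + 12519) / 225 = 144
R = √144 = 12  ⇒  r_B = 12 − 5 = 7

rB=7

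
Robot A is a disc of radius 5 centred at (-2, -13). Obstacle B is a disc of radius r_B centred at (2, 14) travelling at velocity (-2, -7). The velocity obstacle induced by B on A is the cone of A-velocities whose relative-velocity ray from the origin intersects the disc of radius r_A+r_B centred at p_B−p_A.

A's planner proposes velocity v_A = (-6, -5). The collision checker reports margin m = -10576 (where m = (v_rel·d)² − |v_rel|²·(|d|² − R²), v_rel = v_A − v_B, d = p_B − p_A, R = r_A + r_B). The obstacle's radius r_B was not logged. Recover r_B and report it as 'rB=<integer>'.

m = -10576
d = (4, 27);  v_rel = (-4, 2),  |v_rel|² = 20
v_rel×d = (-4)·(27) − (2)·(4) = -116
since m = R²·20 − (-116)²:  R² = (13456 + -10576) / 20 = 144
R = √144 = 12  ⇒  r_B = 12 − 5 = 7

rB=7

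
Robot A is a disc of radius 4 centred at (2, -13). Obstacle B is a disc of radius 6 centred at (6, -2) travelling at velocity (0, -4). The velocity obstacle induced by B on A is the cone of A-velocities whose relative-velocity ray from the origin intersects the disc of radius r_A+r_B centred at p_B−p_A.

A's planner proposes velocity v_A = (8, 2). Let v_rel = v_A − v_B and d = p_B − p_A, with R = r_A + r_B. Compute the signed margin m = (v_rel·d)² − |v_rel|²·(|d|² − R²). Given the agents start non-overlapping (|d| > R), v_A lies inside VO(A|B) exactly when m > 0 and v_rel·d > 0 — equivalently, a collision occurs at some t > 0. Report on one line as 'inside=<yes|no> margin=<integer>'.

d = (4, 11),  |d|² = 137;  R = 4+6 = 10,  c = 137−10² = 37
v_rel = (8, 6),  |v_rel|² = 100;  v_rel·d = (8)·(4) + (6)·(11) = 98
100·t² − 196·t + 37 = 0  ⇒  m = 98² − 100·37 = 5904
m = 5904 > 0,  v_rel·d = 98 > 0  ⇒  inside

inside=yes margin=5904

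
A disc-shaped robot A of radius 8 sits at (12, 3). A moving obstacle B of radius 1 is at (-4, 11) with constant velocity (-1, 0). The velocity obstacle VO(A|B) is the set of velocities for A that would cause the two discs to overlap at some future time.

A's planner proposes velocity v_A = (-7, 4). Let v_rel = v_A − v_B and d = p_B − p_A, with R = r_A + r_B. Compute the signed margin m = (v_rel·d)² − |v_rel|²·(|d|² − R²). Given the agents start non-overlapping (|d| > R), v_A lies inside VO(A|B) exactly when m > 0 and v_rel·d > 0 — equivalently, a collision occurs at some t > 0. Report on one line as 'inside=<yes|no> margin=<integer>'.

d = (-16, 8),  |d|² = 320;  R = 8+1 = 9,  c = 320−9² = 239
v_rel = (-6, 4),  |v_rel|² = 52;  v_rel·d = (-6)·(-16) + (4)·(8) = 128
52·t² − 256·t + 239 = 0  ⇒  m = 128² − 52·239 = 3956
m = 3956 > 0,  v_rel·d = 128 > 0  ⇒  inside

inside=yes margin=3956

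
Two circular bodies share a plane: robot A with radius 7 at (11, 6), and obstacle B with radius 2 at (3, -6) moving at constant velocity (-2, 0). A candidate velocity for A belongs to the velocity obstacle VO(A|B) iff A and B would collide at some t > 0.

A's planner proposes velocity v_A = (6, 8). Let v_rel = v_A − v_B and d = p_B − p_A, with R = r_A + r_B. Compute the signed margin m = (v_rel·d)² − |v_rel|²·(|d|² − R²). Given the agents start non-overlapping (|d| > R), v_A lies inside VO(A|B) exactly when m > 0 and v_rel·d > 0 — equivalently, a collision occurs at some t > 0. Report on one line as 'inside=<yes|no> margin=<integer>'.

d = (-8, -12),  |d|² = 208;  R = 7+2 = 9,  c = 208−9² = 127
v_rel = (8, 8),  |v_rel|² = 128;  v_rel·d = (8)·(-8) + (8)·(-12) = -160
128·t² + 320·t + 127 = 0  ⇒  m = (-160)² − 128·127 = 9344
m = 9344 > 0,  v_rel·d = -160 < 0  ⇒  outside

inside=no margin=9344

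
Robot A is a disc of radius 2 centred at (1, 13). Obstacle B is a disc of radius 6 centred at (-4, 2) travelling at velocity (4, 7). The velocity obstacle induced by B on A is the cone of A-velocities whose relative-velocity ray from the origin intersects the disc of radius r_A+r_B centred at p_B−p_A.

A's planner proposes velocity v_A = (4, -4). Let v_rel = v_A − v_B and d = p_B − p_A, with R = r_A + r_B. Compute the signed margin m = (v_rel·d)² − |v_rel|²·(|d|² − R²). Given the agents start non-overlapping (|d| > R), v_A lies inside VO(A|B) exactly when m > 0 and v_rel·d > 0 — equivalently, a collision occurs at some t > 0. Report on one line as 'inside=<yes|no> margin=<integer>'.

d = (-5, -11),  |d|² = 146;  R = 2+6 = 8,  c = 146−8² = 82
v_rel = (0, -11),  |v_rel|² = 121;  v_rel·d = (0)·(-5) + (-11)·(-11) = 121
121·t² − 242·t + 82 = 0  ⇒  m = 121² − 121·82 = 4719
m = 4719 > 0,  v_rel·d = 121 > 0  ⇒  inside

inside=yes margin=4719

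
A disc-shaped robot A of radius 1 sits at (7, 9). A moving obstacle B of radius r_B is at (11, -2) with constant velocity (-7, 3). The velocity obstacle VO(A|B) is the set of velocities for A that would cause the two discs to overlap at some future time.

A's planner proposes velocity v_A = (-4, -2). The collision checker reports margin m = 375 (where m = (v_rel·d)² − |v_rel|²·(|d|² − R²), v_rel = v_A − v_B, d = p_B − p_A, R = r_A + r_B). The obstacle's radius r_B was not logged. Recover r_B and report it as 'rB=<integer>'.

m = 375
d = (4, -11);  v_rel = (3, -5),  |v_rel|² = 34
v_rel×d = (3)·(-11) − (-5)·(4) = -13
since m = R²·34 − (-13)²:  R² = (169 + 375) / 34 = 16
R = √16 = 4  ⇒  r_B = 4 − 1 = 3

rB=3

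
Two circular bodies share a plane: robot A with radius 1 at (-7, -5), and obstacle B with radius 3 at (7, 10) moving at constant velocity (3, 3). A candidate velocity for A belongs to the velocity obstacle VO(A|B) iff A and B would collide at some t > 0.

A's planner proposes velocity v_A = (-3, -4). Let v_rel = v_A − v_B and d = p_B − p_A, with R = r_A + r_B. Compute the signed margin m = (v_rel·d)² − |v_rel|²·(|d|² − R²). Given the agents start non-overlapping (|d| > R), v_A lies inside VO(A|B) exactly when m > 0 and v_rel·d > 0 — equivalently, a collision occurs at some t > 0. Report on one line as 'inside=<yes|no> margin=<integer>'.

d = (14, 15),  |d|² = 421;  R = 1+3 = 4,  c = 421−4² = 405
v_rel = (-6, -7),  |v_rel|² = 85;  v_rel·d = (-6)·(14) + (-7)·(15) = -189
85·t² + 378·t + 405 = 0  ⇒  m = (-189)² − 85·405 = 1296
m = 1296 > 0,  v_rel·d = -189 < 0  ⇒  outside

inside=no margin=1296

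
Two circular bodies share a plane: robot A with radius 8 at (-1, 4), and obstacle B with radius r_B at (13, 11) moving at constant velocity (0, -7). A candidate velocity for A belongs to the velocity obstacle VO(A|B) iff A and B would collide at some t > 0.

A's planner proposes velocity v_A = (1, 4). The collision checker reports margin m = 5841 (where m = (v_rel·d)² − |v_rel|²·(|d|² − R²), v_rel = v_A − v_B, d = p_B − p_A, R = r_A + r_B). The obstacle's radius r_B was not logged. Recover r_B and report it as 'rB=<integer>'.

m = 5841
d = (14, 7);  v_rel = (1, 11),  |v_rel|² = 122
v_rel×d = (1)·(7) − (11)·(14) = -147
since m = R²·122 − (-147)²:  R² = (21609 + 5841) / 122 = 225
R = √225 = 15  ⇒  r_B = 15 − 8 = 7

rB=7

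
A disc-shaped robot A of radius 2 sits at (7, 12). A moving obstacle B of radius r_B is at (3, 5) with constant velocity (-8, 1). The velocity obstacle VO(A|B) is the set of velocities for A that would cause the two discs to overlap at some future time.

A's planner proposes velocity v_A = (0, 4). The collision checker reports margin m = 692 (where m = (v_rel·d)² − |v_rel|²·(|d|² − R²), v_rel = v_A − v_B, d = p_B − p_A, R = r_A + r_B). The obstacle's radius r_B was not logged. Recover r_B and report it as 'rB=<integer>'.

m = 692
d = (-4, -7);  v_rel = (8, 3),  |v_rel|² = 73
v_rel×d = (8)·(-7) − (3)·(-4) = -44
since m = R²·73 − (-44)²:  R² = (1936 + 692) / 73 = 36
R = √36 = 6  ⇒  r_B = 6 − 2 = 4

rB=4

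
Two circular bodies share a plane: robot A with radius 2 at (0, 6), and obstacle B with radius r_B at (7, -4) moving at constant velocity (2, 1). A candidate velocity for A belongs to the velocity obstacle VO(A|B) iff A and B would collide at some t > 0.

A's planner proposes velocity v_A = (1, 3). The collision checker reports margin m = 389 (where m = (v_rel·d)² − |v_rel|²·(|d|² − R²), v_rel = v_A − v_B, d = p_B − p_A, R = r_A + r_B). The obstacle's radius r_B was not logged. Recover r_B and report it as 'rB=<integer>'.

m = 389
d = (7, -10);  v_rel = (-1, 2),  |v_rel|² = 5
v_rel×d = (-1)·(-10) − (2)·(7) = -4
since m = R²·5 − (-4)²:  R² = (16 + 389) / 5 = 81
R = √81 = 9  ⇒  r_B = 9 − 2 = 7

rB=7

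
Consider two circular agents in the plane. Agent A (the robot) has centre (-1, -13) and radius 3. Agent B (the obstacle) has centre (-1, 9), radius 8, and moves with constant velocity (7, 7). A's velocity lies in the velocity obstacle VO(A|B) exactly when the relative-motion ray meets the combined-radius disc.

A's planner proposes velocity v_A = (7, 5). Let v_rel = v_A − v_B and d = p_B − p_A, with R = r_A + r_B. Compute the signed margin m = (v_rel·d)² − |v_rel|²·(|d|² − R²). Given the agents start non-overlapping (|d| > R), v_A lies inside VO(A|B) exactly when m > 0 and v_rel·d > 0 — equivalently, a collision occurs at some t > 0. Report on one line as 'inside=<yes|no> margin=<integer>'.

d = (0, 22),  |d|² = 484;  R = 3+8 = 11,  c = 484−11² = 363
v_rel = (0, -2),  |v_rel|² = 4;  v_rel·d = (0)·(0) + (-2)·(22) = -44
4·t² + 88·t + 363 = 0  ⇒  m = (-44)² − 4·363 = 484
m = 484 > 0,  v_rel·d = -44 < 0  ⇒  outside

inside=no margin=484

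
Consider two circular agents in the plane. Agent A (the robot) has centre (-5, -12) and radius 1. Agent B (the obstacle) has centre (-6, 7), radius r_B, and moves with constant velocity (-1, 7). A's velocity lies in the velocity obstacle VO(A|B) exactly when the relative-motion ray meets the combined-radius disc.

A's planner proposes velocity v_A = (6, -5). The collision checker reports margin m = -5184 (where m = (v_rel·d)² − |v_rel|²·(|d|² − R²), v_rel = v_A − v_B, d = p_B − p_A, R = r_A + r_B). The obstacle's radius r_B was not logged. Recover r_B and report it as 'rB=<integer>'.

m = -5184
d = (-1, 19);  v_rel = (7, -12),  |v_rel|² = 193
v_rel×d = (7)·(19) − (-12)·(-1) = 121
since m = R²·193 − 121²:  R² = (14641 + -5184) / 193 = 49
R = √49 = 7  ⇒  r_B = 7 − 1 = 6

rB=6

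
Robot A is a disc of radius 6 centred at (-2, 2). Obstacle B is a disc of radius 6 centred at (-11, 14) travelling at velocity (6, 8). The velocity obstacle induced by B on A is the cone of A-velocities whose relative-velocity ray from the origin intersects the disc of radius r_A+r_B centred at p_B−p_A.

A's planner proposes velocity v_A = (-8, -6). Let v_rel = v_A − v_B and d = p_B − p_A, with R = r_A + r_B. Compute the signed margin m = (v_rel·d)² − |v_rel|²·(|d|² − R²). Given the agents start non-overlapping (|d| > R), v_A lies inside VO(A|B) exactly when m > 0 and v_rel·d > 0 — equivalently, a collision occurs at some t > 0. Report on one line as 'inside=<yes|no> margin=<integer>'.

d = (-9, 12),  |d|² = 225;  R = 6+6 = 12,  c = 225−12² = 81
v_rel = (-14, -14),  |v_rel|² = 392;  v_rel·d = (-14)·(-9) + (-14)·(12) = -42
392·t² + 84·t + 81 = 0  ⇒  m = (-42)² − 392·81 = -29988
m = -29988 < 0,  v_rel·d = -42 < 0  ⇒  outside

inside=no margin=-29988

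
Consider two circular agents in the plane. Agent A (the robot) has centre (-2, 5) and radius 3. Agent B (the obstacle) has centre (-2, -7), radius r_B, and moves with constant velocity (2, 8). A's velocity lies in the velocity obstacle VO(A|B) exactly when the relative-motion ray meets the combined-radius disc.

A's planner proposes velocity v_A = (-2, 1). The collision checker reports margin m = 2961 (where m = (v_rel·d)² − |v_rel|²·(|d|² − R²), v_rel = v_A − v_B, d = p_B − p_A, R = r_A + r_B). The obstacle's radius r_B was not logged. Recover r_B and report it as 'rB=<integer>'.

m = 2961
d = (0, -12);  v_rel = (-4, -7),  |v_rel|² = 65
v_rel×d = (-4)·(-12) − (-7)·(0) = 48
since m = R²·65 − 48²:  R² = (2304 + 2961) / 65 = 81
R = √81 = 9  ⇒  r_B = 9 − 3 = 6

rB=6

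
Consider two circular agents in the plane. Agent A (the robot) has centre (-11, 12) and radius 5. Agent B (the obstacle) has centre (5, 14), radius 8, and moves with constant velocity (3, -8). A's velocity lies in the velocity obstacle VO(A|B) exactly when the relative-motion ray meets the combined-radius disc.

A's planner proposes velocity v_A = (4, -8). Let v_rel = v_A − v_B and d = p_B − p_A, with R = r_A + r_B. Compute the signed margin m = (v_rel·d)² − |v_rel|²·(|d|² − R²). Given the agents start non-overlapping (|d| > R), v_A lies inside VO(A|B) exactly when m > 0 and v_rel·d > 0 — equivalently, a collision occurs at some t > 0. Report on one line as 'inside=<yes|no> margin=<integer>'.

d = (16, 2),  |d|² = 260;  R = 5+8 = 13,  c = 260−13² = 91
v_rel = (1, 0),  |v_rel|² = 1;  v_rel·d = (1)·(16) + (0)·(2) = 16
1·t² − 32·t + 91 = 0  ⇒  m = 16² − 1·91 = 165
m = 165 > 0,  v_rel·d = 16 > 0  ⇒  inside

inside=yes margin=165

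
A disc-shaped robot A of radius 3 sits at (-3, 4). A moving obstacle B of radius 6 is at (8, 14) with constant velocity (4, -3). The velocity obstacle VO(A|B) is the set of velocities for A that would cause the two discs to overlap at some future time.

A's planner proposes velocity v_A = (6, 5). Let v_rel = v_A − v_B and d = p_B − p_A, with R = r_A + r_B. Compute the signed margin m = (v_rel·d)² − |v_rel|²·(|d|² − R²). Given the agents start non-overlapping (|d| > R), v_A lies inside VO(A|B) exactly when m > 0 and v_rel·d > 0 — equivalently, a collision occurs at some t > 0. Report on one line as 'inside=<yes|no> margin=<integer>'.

d = (11, 10),  |d|² = 221;  R = 3+6 = 9,  c = 221−9² = 140
v_rel = (2, 8),  |v_rel|² = 68;  v_rel·d = (2)·(11) + (8)·(10) = 102
68·t² − 204·t + 140 = 0  ⇒  m = 102² − 68·140 = 884
m = 884 > 0,  v_rel·d = 102 > 0  ⇒  inside

inside=yes margin=884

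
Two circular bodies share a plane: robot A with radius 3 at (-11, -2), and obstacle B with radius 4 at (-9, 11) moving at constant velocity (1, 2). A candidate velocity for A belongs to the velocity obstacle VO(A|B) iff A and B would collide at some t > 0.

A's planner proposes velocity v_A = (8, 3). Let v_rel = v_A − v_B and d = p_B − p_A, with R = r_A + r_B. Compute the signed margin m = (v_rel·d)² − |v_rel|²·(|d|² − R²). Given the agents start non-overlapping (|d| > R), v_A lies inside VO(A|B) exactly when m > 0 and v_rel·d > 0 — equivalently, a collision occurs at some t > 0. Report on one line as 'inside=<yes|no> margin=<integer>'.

d = (2, 13),  |d|² = 173;  R = 3+4 = 7,  c = 173−7² = 124
v_rel = (7, 1),  |v_rel|² = 50;  v_rel·d = (7)·(2) + (1)·(13) = 27
50·t² − 54·t + 124 = 0  ⇒  m = 27² − 50·124 = -5471
m = -5471 < 0,  v_rel·d = 27 > 0  ⇒  outside

inside=no margin=-5471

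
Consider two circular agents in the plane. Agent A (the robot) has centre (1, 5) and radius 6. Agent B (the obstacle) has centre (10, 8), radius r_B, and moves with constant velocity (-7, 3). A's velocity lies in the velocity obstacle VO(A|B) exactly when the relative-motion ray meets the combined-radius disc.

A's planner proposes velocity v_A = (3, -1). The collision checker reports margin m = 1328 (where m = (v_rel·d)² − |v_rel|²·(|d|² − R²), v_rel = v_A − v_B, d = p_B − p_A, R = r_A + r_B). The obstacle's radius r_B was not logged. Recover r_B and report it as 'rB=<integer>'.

m = 1328
d = (9, 3);  v_rel = (10, -4),  |v_rel|² = 116
v_rel×d = (10)·(3) − (-4)·(9) = 66
since m = R²·116 − 66²:  R² = (4356 + 1328) / 116 = 49
R = √49 = 7  ⇒  r_B = 7 − 6 = 1

rB=1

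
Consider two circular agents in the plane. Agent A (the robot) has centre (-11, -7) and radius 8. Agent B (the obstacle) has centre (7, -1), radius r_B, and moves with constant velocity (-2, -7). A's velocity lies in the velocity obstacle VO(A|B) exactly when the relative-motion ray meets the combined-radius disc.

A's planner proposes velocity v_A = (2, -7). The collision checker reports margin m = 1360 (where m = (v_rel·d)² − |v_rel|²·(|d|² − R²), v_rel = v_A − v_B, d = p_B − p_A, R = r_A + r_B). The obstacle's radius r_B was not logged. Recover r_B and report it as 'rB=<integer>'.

m = 1360
d = (18, 6);  v_rel = (4, 0),  |v_rel|² = 16
v_rel×d = (4)·(6) − (0)·(18) = 24
since m = R²·16 − 24²:  R² = (576 + 1360) / 16 = 121
R = √121 = 11  ⇒  r_B = 11 − 8 = 3

rB=3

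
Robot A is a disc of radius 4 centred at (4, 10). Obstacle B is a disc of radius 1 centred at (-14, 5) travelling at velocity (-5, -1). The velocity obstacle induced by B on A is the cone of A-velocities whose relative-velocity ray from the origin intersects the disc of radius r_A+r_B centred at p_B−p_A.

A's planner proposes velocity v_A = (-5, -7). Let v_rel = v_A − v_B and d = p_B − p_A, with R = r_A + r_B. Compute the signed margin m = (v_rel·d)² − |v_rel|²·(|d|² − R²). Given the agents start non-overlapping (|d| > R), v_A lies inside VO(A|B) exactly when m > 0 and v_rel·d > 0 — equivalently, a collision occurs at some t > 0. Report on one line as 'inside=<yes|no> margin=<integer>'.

d = (-18, -5),  |d|² = 349;  R = 4+1 = 5,  c = 349−5² = 324
v_rel = (0, -6),  |v_rel|² = 36;  v_rel·d = (0)·(-18) + (-6)·(-5) = 30
36·t² − 60·t + 324 = 0  ⇒  m = 30² − 36·324 = -10764
m = -10764 < 0,  v_rel·d = 30 > 0  ⇒  outside

inside=no margin=-10764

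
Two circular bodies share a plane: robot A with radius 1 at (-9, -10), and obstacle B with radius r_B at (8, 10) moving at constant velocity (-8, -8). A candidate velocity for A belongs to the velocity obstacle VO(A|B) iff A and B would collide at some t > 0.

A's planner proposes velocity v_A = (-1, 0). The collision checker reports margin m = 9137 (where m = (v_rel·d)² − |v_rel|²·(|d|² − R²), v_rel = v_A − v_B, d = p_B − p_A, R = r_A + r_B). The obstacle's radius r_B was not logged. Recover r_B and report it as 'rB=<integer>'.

m = 9137
d = (17, 20);  v_rel = (7, 8),  |v_rel|² = 113
v_rel×d = (7)·(20) − (8)·(17) = 4
since m = R²·113 − 4²:  R² = (16 + 9137) / 113 = 81
R = √81 = 9  ⇒  r_B = 9 − 1 = 8

rB=8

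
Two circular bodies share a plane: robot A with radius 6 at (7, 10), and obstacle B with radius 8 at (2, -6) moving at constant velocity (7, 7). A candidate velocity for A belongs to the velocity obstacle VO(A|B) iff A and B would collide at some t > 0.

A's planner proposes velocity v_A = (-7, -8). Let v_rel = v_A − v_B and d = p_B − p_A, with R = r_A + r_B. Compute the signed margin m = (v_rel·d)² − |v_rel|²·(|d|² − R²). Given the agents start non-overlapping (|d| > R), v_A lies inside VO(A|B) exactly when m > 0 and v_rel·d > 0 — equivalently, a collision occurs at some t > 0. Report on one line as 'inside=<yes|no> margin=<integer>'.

d = (-5, -16),  |d|² = 281;  R = 6+8 = 14,  c = 281−14² = 85
v_rel = (-14, -15),  |v_rel|² = 421;  v_rel·d = (-14)·(-5) + (-15)·(-16) = 310
421·t² − 620·t + 85 = 0  ⇒  m = 310² − 421·85 = 60315
m = 60315 > 0,  v_rel·d = 310 > 0  ⇒  inside

inside=yes margin=60315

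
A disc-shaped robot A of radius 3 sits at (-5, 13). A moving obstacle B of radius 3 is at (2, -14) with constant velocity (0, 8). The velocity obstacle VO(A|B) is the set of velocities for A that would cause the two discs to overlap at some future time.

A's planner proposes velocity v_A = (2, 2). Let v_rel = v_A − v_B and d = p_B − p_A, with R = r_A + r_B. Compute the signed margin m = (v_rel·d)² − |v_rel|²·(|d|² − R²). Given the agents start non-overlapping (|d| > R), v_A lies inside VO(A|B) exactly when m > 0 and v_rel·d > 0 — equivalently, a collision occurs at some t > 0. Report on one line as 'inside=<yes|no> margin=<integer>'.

d = (7, -27),  |d|² = 778;  R = 3+3 = 6,  c = 778−6² = 742
v_rel = (2, -6),  |v_rel|² = 40;  v_rel·d = (2)·(7) + (-6)·(-27) = 176
40·t² − 352·t + 742 = 0  ⇒  m = 176² − 40·742 = 1296
m = 1296 > 0,  v_rel·d = 176 > 0  ⇒  inside

inside=yes margin=1296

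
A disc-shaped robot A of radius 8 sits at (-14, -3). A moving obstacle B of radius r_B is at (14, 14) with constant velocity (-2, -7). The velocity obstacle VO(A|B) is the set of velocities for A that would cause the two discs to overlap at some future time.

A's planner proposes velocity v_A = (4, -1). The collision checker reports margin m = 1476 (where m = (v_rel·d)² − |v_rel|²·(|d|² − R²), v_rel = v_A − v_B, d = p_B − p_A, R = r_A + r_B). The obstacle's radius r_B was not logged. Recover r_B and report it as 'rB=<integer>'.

m = 1476
d = (28, 17);  v_rel = (6, 6),  |v_rel|² = 72
v_rel×d = (6)·(17) − (6)·(28) = -66
since m = R²·72 − (-66)²:  R² = (4356 + 1476) / 72 = 81
R = √81 = 9  ⇒  r_B = 9 − 8 = 1

rB=1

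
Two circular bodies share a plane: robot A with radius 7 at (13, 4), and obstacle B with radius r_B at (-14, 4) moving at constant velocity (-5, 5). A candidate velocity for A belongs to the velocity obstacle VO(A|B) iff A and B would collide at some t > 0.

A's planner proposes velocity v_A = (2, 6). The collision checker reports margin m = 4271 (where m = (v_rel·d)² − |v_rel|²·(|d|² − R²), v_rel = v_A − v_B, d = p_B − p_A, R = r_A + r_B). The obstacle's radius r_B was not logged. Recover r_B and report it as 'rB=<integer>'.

m = 4271
d = (-27, 0);  v_rel = (7, 1),  |v_rel|² = 50
v_rel×d = (7)·(0) − (1)·(-27) = 27
since m = R²·50 − 27²:  R² = (729 + 4271) / 50 = 100
R = √100 = 10  ⇒  r_B = 10 − 7 = 3

rB=3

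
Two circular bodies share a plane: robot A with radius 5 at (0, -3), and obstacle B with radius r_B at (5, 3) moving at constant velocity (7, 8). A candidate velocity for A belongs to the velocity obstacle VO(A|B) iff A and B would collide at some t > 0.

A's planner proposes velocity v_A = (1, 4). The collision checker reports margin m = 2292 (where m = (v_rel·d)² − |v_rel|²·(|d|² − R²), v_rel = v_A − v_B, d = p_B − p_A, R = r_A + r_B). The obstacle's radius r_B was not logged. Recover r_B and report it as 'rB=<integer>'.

m = 2292
d = (5, 6);  v_rel = (-6, -4),  |v_rel|² = 52
v_rel×d = (-6)·(6) − (-4)·(5) = -16
since m = R²·52 − (-16)²:  R² = (256 + 2292) / 52 = 49
R = √49 = 7  ⇒  r_B = 7 − 5 = 2

rB=2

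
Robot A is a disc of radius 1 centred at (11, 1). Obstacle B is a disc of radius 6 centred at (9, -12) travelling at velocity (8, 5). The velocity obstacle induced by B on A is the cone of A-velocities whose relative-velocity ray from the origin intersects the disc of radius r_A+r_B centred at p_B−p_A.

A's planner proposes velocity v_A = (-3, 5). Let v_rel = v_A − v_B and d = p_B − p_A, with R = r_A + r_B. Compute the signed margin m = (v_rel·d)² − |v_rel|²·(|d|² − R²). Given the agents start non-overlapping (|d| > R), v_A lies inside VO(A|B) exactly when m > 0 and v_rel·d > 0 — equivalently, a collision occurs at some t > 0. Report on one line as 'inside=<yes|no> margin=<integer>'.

d = (-2, -13),  |d|² = 173;  R = 1+6 = 7,  c = 173−7² = 124
v_rel = (-11, 0),  |v_rel|² = 121;  v_rel·d = (-11)·(-2) + (0)·(-13) = 22
121·t² − 44·t + 124 = 0  ⇒  m = 22² − 121·124 = -14520
m = -14520 < 0,  v_rel·d = 22 > 0  ⇒  outside

inside=no margin=-14520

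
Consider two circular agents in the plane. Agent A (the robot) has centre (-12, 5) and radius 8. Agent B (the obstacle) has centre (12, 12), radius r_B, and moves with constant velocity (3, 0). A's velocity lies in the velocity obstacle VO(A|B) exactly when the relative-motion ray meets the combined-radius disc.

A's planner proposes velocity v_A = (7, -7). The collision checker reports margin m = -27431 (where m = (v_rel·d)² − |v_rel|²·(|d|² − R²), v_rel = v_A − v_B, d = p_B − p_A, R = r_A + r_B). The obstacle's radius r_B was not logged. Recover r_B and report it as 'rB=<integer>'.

m = -27431
d = (24, 7);  v_rel = (4, -7),  |v_rel|² = 65
v_rel×d = (4)·(7) − (-7)·(24) = 196
since m = R²·65 − 196²:  R² = (38416 + -27431) / 65 = 169
R = √169 = 13  ⇒  r_B = 13 − 8 = 5

rB=5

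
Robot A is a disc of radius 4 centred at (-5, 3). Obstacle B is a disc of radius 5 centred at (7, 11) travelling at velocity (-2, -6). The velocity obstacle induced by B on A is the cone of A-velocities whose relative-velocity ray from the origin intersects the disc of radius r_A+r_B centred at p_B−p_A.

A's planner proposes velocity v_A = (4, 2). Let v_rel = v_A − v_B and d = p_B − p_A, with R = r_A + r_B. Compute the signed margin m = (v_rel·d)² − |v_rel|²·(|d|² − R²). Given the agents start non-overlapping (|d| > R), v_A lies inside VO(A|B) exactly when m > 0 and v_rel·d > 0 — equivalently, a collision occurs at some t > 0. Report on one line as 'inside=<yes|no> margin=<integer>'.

d = (12, 8),  |d|² = 208;  R = 4+5 = 9,  c = 208−9² = 127
v_rel = (6, 8),  |v_rel|² = 100;  v_rel·d = (6)·(12) + (8)·(8) = 136
100·t² − 272·t + 127 = 0  ⇒  m = 136² − 100·127 = 5796
m = 5796 > 0,  v_rel·d = 136 > 0  ⇒  inside

inside=yes margin=5796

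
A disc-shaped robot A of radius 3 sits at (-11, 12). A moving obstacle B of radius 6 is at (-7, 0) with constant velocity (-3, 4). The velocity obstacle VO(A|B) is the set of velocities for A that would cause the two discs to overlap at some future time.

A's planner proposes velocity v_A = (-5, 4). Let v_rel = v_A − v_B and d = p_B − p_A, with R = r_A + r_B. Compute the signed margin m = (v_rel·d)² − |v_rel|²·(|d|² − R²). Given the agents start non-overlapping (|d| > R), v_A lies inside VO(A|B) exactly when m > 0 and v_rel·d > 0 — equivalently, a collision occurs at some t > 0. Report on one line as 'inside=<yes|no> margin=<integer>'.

d = (4, -12),  |d|² = 160;  R = 3+6 = 9,  c = 160−9² = 79
v_rel = (-2, 0),  |v_rel|² = 4;  v_rel·d = (-2)·(4) + (0)·(-12) = -8
4·t² + 16·t + 79 = 0  ⇒  m = (-8)² − 4·79 = -252
m = -252 < 0,  v_rel·d = -8 < 0  ⇒  outside

inside=no margin=-252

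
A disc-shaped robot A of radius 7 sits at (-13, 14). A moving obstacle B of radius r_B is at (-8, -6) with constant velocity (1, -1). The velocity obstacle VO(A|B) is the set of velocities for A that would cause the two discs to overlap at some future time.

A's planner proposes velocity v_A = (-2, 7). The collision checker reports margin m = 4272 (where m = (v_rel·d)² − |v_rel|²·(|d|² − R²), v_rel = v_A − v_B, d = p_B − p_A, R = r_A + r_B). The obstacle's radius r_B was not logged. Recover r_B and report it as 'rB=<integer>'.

m = 4272
d = (5, -20);  v_rel = (-3, 8),  |v_rel|² = 73
v_rel×d = (-3)·(-20) − (8)·(5) = 20
since m = R²·73 − 20²:  R² = (400 + 4272) / 73 = 64
R = √64 = 8  ⇒  r_B = 8 − 7 = 1

rB=1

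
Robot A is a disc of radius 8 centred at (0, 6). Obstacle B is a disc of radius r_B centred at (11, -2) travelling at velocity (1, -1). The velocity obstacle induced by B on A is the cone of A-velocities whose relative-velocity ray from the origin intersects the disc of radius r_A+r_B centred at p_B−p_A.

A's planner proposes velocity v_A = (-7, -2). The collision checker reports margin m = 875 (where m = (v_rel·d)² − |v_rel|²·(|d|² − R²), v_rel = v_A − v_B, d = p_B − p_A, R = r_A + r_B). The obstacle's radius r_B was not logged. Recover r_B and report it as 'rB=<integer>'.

m = 875
d = (11, -8);  v_rel = (-8, -1),  |v_rel|² = 65
v_rel×d = (-8)·(-8) − (-1)·(11) = 75
since m = R²·65 − 75²:  R² = (5625 + 875) / 65 = 100
R = √100 = 10  ⇒  r_B = 10 − 8 = 2

rB=2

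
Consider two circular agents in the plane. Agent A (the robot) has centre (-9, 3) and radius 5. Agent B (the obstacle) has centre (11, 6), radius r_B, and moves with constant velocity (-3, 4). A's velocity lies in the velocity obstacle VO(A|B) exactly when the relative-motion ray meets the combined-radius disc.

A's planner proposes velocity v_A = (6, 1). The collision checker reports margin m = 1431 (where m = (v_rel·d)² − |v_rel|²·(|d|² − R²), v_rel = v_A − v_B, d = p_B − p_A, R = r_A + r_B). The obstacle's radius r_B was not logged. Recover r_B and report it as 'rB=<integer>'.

m = 1431
d = (20, 3);  v_rel = (9, -3),  |v_rel|² = 90
v_rel×d = (9)·(3) − (-3)·(20) = 87
since m = R²·90 − 87²:  R² = (7569 + 1431) / 90 = 100
R = √100 = 10  ⇒  r_B = 10 − 5 = 5

rB=5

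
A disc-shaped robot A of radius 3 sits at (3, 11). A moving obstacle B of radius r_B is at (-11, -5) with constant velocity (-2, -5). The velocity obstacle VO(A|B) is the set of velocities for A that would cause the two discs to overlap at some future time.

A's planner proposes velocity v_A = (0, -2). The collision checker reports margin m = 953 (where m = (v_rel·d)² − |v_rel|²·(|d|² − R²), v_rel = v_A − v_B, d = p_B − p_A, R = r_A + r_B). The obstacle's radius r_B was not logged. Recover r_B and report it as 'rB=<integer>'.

m = 953
d = (-14, -16);  v_rel = (2, 3),  |v_rel|² = 13
v_rel×d = (2)·(-16) − (3)·(-14) = 10
since m = R²·13 − 10²:  R² = (100 + 953) / 13 = 81
R = √81 = 9  ⇒  r_B = 9 − 3 = 6

rB=6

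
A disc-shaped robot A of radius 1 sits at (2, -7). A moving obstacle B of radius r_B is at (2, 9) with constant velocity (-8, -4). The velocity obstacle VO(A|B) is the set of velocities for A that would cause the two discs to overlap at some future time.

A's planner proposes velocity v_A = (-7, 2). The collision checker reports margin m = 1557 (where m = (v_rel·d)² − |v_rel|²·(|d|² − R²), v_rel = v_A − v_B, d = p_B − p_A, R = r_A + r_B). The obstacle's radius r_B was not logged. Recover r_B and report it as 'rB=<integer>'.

m = 1557
d = (0, 16);  v_rel = (1, 6),  |v_rel|² = 37
v_rel×d = (1)·(16) − (6)·(0) = 16
since m = R²·37 − 16²:  R² = (256 + 1557) / 37 = 49
R = √49 = 7  ⇒  r_B = 7 − 1 = 6

rB=6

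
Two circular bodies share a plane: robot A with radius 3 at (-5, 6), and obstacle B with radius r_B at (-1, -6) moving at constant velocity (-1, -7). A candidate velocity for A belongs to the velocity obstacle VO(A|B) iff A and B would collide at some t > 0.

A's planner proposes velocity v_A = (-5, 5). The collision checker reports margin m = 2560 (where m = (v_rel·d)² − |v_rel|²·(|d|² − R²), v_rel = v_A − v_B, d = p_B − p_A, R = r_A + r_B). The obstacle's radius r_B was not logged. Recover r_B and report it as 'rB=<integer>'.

m = 2560
d = (4, -12);  v_rel = (-4, 12),  |v_rel|² = 160
v_rel×d = (-4)·(-12) − (12)·(4) = 0
since m = R²·160 − 0²:  R² = (0 + 2560) / 160 = 16
R = √16 = 4  ⇒  r_B = 4 − 3 = 1

rB=1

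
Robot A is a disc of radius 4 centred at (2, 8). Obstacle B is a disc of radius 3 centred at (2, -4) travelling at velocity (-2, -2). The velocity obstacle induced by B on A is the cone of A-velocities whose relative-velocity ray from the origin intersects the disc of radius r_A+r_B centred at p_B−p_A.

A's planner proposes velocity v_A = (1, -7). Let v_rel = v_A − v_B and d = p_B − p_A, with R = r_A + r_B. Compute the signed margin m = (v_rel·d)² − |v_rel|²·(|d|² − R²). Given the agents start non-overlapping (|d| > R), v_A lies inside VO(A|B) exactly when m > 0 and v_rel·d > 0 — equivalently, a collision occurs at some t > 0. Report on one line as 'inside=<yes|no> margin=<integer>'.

d = (0, -12),  |d|² = 144;  R = 4+3 = 7,  c = 144−7² = 95
v_rel = (3, -5),  |v_rel|² = 34;  v_rel·d = (3)·(0) + (-5)·(-12) = 60
34·t² − 120·t + 95 = 0  ⇒  m = 60² − 34·95 = 370
m = 370 > 0,  v_rel·d = 60 > 0  ⇒  inside

inside=yes margin=370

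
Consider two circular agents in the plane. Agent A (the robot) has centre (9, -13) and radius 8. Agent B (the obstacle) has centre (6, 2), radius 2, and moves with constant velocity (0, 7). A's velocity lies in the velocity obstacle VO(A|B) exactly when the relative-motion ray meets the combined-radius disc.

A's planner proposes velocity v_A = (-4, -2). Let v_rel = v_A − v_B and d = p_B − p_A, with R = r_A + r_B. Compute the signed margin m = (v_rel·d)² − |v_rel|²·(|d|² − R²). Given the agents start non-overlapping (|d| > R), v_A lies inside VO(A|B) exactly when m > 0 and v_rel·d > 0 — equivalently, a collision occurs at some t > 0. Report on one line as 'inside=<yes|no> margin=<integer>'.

d = (-3, 15),  |d|² = 234;  R = 8+2 = 10,  c = 234−10² = 134
v_rel = (-4, -9),  |v_rel|² = 97;  v_rel·d = (-4)·(-3) + (-9)·(15) = -123
97·t² + 246·t + 134 = 0  ⇒  m = (-123)² − 97·134 = 2131
m = 2131 > 0,  v_rel·d = -123 < 0  ⇒  outside

inside=no margin=2131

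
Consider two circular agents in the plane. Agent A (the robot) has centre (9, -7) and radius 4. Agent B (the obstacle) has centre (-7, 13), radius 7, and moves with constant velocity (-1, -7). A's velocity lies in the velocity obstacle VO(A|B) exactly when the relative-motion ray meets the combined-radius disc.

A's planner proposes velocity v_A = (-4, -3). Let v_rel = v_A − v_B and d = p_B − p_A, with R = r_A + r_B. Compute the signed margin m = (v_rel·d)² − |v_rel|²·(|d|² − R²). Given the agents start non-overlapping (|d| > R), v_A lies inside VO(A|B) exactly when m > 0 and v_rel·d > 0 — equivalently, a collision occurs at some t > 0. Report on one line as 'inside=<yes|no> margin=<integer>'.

d = (-16, 20),  |d|² = 656;  R = 4+7 = 11,  c = 656−11² = 535
v_rel = (-3, 4),  |v_rel|² = 25;  v_rel·d = (-3)·(-16) + (4)·(20) = 128
25·t² − 256·t + 535 = 0  ⇒  m = 128² − 25·535 = 3009
m = 3009 > 0,  v_rel·d = 128 > 0  ⇒  inside

inside=yes margin=3009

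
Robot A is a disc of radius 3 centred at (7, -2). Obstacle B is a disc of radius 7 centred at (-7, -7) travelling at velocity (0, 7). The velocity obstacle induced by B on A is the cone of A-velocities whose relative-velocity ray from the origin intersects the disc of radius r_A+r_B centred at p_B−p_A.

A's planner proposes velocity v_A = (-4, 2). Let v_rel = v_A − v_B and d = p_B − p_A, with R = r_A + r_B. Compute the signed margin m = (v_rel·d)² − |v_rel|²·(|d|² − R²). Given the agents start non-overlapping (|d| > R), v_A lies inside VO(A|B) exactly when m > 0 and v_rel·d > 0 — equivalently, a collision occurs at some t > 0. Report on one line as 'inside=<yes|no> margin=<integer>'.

d = (-14, -5),  |d|² = 221;  R = 3+7 = 10,  c = 221−10² = 121
v_rel = (-4, -5),  |v_rel|² = 41;  v_rel·d = (-4)·(-14) + (-5)·(-5) = 81
41·t² − 162·t + 121 = 0  ⇒  m = 81² − 41·121 = 1600
m = 1600 > 0,  v_rel·d = 81 > 0  ⇒  inside

inside=yes margin=1600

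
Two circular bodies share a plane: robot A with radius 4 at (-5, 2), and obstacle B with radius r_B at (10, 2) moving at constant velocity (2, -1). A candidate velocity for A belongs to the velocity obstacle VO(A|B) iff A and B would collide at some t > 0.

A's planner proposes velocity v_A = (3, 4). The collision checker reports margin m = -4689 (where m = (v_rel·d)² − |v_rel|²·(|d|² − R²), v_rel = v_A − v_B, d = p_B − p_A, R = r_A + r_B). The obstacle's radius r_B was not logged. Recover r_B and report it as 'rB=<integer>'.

m = -4689
d = (15, 0);  v_rel = (1, 5),  |v_rel|² = 26
v_rel×d = (1)·(0) − (5)·(15) = -75
since m = R²·26 − (-75)²:  R² = (5625 + -4689) / 26 = 36
R = √36 = 6  ⇒  r_B = 6 − 4 = 2

rB=2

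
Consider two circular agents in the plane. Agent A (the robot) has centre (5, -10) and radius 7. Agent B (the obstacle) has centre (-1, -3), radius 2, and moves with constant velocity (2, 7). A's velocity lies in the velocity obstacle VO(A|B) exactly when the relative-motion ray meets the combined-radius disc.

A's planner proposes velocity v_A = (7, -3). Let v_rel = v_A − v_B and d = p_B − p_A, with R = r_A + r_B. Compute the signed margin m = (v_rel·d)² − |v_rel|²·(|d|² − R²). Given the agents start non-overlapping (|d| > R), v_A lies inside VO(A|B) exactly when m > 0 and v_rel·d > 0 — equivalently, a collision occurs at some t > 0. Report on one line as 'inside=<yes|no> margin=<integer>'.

d = (-6, 7),  |d|² = 85;  R = 7+2 = 9,  c = 85−9² = 4
v_rel = (5, -10),  |v_rel|² = 125;  v_rel·d = (5)·(-6) + (-10)·(7) = -100
125·t² + 200·t + 4 = 0  ⇒  m = (-100)² − 125·4 = 9500
m = 9500 > 0,  v_rel·d = -100 < 0  ⇒  outside

inside=no margin=9500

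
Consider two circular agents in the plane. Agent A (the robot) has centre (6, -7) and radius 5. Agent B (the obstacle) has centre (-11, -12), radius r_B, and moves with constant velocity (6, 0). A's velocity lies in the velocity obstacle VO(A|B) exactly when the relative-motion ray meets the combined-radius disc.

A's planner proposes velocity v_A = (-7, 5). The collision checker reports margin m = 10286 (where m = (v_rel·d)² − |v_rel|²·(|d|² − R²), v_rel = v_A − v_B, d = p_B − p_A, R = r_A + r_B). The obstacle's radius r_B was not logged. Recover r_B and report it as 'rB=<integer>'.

m = 10286
d = (-17, -5);  v_rel = (-13, 5),  |v_rel|² = 194
v_rel×d = (-13)·(-5) − (5)·(-17) = 150
since m = R²·194 − 150²:  R² = (22500 + 10286) / 194 = 169
R = √169 = 13  ⇒  r_B = 13 − 5 = 8

rB=8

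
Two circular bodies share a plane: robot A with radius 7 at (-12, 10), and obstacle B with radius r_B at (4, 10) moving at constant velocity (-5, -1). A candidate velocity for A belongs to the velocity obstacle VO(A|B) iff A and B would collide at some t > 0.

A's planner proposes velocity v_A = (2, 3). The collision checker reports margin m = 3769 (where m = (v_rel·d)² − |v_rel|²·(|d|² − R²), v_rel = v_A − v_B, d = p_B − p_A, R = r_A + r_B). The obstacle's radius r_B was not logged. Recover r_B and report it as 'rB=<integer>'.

m = 3769
d = (16, 0);  v_rel = (7, 4),  |v_rel|² = 65
v_rel×d = (7)·(0) − (4)·(16) = -64
since m = R²·65 − (-64)²:  R² = (4096 + 3769) / 65 = 121
R = √121 = 11  ⇒  r_B = 11 − 7 = 4

rB=4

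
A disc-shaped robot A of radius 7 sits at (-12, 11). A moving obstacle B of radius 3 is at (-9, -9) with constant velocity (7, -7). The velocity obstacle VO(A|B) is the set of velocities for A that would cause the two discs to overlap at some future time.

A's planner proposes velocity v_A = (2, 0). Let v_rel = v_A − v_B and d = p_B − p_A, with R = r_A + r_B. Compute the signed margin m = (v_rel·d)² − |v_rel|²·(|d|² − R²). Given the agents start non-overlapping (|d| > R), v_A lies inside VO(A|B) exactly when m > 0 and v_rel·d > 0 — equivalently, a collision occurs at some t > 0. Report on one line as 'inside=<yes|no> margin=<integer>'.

d = (3, -20),  |d|² = 409;  R = 7+3 = 10,  c = 409−10² = 309
v_rel = (-5, 7),  |v_rel|² = 74;  v_rel·d = (-5)·(3) + (7)·(-20) = -155
74·t² + 310·t + 309 = 0  ⇒  m = (-155)² − 74·309 = 1159
m = 1159 > 0,  v_rel·d = -155 < 0  ⇒  outside

inside=no margin=1159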